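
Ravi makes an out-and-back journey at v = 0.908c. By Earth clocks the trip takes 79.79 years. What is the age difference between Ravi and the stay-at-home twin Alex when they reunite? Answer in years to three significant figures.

γ = 1/√(1 − 0.908²) = 1/√0.1755 = 2.387
Ravi's elapsed proper time: τ = 79.79/2.387 = 33.43 years.
Age gap = Δt − τ = 79.79 − 33.43 years.

Δt − τ = 46.4 years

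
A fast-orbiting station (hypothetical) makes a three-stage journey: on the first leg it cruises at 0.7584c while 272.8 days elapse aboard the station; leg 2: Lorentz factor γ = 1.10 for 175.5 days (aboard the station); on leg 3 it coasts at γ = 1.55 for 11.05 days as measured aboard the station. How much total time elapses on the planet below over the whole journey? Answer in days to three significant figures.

Δt = 629 days

Leg 1: γ = 1/√(1 − 0.7584²) = 1/√0.4248 = 1.534; Δt_1 = 1.534 × 272.8 = 418.5 days.
Leg 2: γ = 1.10; Δt_2 = 1.100 × 175.5 = 193.1 days.
Leg 3: γ = 1.55; Δt_3 = 1.550 × 11.05 = 17.13 days.
Total: 418.5 + 193.1 + 17.13 days.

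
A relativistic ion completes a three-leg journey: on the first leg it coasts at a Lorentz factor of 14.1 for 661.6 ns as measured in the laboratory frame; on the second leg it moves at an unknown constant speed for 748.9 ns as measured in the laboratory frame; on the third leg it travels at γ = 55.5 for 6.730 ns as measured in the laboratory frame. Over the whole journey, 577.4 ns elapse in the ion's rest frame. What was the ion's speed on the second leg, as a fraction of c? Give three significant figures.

Leg 1: γ = 14.1; τ_1 = 661.6/14.10 = 46.92 ns.
Leg 2: speed unknown; τ_2 = 748.9/γ_2.
Leg 3: γ = 55.5; τ_3 = 6.730/55.50 = 0.1213 ns.
Total proper time: 46.92 + τ_2 + 0.1213 = 577.4, so τ_2 = 577.4 − 47.04 = 530.4 ns.
γ_2 = 748.9/530.4 = 1.412; β = √(1 − 1/γ²) = √0.4985.

β = 0.706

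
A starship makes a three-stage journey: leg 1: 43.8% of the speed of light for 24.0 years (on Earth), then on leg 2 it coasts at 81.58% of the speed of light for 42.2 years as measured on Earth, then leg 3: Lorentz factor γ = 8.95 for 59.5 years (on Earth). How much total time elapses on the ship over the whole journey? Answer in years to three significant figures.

τ = 52.6 years

Leg 1: β = 0.438; γ = 1/√(1 − 0.438²) = 1/√0.8082 = 1.112; τ_1 = 24.0/1.112 = 21.58 years.
Leg 2: β = 0.8158; γ = 1/√(1 − 0.8158²) = 1/√0.3345 = 1.729; τ_2 = 42.2/1.729 = 24.41 years.
Leg 3: γ = 8.95; τ_3 = 59.5/8.950 = 6.648 years.
Total: 21.58 + 24.41 + 6.648 years.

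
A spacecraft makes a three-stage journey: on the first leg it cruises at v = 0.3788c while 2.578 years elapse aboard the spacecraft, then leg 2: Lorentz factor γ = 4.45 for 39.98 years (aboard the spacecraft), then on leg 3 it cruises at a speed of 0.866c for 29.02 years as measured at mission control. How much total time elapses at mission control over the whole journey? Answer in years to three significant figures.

Leg 1: γ = 1/√(1 − 0.3788²) = 1/√0.8565 = 1.081; Δt_1 = 1.081 × 2.578 = 2.786 years.
Leg 2: γ = 4.45; Δt_2 = 4.450 × 39.98 = 177.9 years.
Leg 3: 29.02 years is already measured at mission control.
Total: 2.786 + 177.9 + 29.02 years.

Δt = 210 years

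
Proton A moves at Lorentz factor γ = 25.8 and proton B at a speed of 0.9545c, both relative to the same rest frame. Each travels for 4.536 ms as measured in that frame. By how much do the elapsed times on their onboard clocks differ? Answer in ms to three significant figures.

A: γ = 25.8; τ_A = 4.536/25.80 = 0.1758 ms.
B: γ = 1/√(1 − 0.9545²) = 1/√0.08893 = 3.353; τ_B = 4.536/3.353 = 1.353 ms.

|τ_A − τ_B| = 1.18 ms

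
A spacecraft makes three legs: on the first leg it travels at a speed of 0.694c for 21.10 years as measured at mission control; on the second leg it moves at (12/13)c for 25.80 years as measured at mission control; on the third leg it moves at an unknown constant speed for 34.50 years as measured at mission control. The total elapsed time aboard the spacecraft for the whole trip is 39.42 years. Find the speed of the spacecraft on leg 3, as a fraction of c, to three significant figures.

β = 0.910

Leg 1: γ = 1/√(1 − 0.694²) = 1/√0.5184 = 1.389; τ_1 = 21.10/1.389 = 15.19 years.
Leg 2: γ = 1/√(1 − (12/13)²) = 13/5 = 2.600; τ_2 = 25.80/2.600 = 9.923 years.
Leg 3: speed unknown; τ_3 = 34.50/γ_3.
Total proper time: 15.19 + 9.923 + τ_3 = 39.42, so τ_3 = 39.42 − 25.11 = 14.31 years.
γ_3 = 34.50/14.31 = 2.412; β = √(1 − 1/γ²) = √0.8281.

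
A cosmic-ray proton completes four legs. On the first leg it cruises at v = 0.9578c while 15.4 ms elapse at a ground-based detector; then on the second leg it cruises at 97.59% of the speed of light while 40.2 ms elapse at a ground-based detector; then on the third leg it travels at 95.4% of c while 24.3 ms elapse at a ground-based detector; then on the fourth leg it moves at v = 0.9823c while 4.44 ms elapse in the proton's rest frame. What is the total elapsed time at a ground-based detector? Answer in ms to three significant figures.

Δt = 104 ms

Leg 1: 15.4 ms is already measured at a ground-based detector.
Leg 2: 40.2 ms is already measured at a ground-based detector.
Leg 3: 24.3 ms is already measured at a ground-based detector.
Leg 4: γ = 1/√(1 − 0.9823²) = 1/√0.03509 = 5.339; Δt_4 = 5.339 × 4.44 = 23.70 ms.
Total: 15.40 + 40.20 + 24.30 + 23.70 ms.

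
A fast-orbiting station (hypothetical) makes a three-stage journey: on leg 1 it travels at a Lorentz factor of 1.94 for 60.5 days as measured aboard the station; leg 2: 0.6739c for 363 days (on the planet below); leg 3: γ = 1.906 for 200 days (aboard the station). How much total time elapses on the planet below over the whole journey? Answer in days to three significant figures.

Δt = 862 days

Leg 1: γ = 1.94; Δt_1 = 1.940 × 60.5 = 117.4 days.
Leg 2: 363 days is already measured on the planet below.
Leg 3: γ = 1.906; Δt_3 = 1.906 × 200 = 381.2 days.
Total: 117.4 + 363.0 + 381.2 days.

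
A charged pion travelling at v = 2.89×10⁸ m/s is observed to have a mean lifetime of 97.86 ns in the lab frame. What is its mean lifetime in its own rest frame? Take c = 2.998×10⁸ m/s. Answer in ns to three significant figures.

τ₀ = 26.0 ns

β = 2.89×10⁸/2.998×10⁸ = 0.9640; γ = 1/√(1 − 0.9640²) = 3.760
The lab-frame lifetime is the dilated interval; the proper lifetime is τ₀ = Δt/γ = 97.86/3.760 ns.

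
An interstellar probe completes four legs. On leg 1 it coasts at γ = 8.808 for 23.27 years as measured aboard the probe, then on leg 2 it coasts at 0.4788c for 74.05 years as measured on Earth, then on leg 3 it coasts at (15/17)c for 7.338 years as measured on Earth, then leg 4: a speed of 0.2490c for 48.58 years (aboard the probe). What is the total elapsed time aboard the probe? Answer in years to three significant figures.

Leg 1: 23.27 years is already measured aboard the probe.
Leg 2: γ = 1/√(1 − 0.4788²) = 1/√0.7708 = 1.139; τ_2 = 74.05/1.139 = 65.01 years.
Leg 3: γ = 1/√(1 − (15/17)²) = 17/8 = 2.125; τ_3 = 7.338/2.125 = 3.453 years.
Leg 4: 48.58 years is already measured aboard the probe.
Total: 23.27 + 65.01 + 3.453 + 48.58 years.

τ = 140 years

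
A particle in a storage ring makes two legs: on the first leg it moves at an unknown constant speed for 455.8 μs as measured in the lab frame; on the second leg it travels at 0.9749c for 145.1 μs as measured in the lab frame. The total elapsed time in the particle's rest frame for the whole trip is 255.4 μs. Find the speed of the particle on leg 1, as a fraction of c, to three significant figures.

Leg 1: speed unknown; τ_1 = 455.8/γ_1.
Leg 2: γ = 1/√(1 − 0.9749²) = 1/√0.04957 = 4.491; τ_2 = 145.1/4.491 = 32.31 μs.
Total proper time: τ_1 + 32.31 = 255.4, so τ_1 = 255.4 − 32.31 = 223.1 μs.
γ_1 = 455.8/223.1 = 2.043; β = √(1 − 1/γ²) = √0.7604.

β = 0.872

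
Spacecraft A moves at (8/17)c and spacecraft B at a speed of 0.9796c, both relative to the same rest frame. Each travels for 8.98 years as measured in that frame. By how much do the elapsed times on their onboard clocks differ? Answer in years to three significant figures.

A: γ = 1/√(1 − (8/17)²) = 17/15 ≈ 1.133; τ_A = 8.98/1.133 = 7.924 years.
B: γ = 1/√(1 − 0.9796²) = 1/√0.04038 = 4.976; τ_B = 8.98/4.976 = 1.805 years.

|τ_A − τ_B| = 6.12 years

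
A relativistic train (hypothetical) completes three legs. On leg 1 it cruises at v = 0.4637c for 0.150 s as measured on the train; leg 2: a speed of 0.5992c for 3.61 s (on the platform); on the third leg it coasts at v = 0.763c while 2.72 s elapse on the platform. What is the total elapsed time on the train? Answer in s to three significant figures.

Leg 1: 0.150 s is already measured on the train.
Leg 2: γ = 1/√(1 − 0.5992²) = 1/√0.6410 = 1.249; τ_2 = 3.61/1.249 = 2.890 s.
Leg 3: γ = 1/√(1 − 0.763²) = 1/√0.4178 = 1.547; τ_3 = 2.72/1.547 = 1.758 s.
Total: 0.1500 + 2.890 + 1.758 s.

τ = 4.80 s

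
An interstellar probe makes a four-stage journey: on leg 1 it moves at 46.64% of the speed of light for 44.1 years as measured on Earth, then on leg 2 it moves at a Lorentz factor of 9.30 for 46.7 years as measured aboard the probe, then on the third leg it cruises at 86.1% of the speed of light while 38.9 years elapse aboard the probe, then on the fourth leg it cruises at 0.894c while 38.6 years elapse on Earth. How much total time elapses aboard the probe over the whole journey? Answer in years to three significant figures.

τ = 142 years

Leg 1: β = 0.4664; γ = 1/√(1 − 0.4664²) = 1/√0.7825 = 1.130; τ_1 = 44.1/1.130 = 39.01 years.
Leg 2: 46.7 years is already measured aboard the probe.
Leg 3: 38.9 years is already measured aboard the probe.
Leg 4: γ = 1/√(1 − 0.894²) = 1/√0.2008 = 2.232; τ_4 = 38.6/2.232 = 17.30 years.
Total: 39.01 + 46.70 + 38.90 + 17.30 years.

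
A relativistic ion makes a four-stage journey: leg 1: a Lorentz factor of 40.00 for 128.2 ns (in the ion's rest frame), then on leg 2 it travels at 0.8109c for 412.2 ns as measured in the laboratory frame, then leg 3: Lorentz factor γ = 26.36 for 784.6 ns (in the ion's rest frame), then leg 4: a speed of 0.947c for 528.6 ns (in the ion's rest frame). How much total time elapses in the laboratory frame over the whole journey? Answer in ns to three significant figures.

Leg 1: γ = 40.00; Δt_1 = 40.00 × 128.2 = 5128 ns.
Leg 2: 412.2 ns is already measured in the laboratory frame.
Leg 3: γ = 26.36; Δt_3 = 26.36 × 784.6 = 2.068×10⁴ ns.
Leg 4: γ = 1/√(1 − 0.947²) = 1/√0.1032 = 3.113; Δt_4 = 3.113 × 528.6 = 1646 ns.
Total: 5128 + 412.2 + 2.068×10⁴ + 1646 ns.

Δt = 2.79×10⁴ ns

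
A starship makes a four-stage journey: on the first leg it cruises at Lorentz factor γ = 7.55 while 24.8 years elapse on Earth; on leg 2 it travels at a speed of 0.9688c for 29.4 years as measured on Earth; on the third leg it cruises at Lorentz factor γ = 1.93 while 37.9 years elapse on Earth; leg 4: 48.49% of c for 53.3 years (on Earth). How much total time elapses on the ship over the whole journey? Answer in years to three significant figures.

Leg 1: γ = 7.55; τ_1 = 24.8/7.550 = 3.285 years.
Leg 2: γ = 1/√(1 − 0.9688²) = 1/√0.06143 = 4.035; τ_2 = 29.4/4.035 = 7.287 years.
Leg 3: γ = 1.93; τ_3 = 37.9/1.930 = 19.64 years.
Leg 4: β = 0.4849; γ = 1/√(1 − 0.4849²) = 1/√0.7649 = 1.143; τ_4 = 53.3/1.143 = 46.61 years.
Total: 3.285 + 7.287 + 19.64 + 46.61 years.

τ = 76.8 years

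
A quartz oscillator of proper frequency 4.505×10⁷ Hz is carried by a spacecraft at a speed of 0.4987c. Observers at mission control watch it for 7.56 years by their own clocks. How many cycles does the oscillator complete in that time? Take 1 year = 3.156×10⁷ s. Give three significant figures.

N = 9.32×10¹⁵

γ = 1/√(1 − 0.4987²) = 1/√0.7513 = 1.154
During 7.56 years of lab time, the oscillator's proper time advances by τ = Δt/γ = 7.56/1.154 = 6.553 years = 2.068×10⁸ s.
N = f × τ = 4.505×10⁷ × 2.068×10⁸ = 9.317×10¹⁵.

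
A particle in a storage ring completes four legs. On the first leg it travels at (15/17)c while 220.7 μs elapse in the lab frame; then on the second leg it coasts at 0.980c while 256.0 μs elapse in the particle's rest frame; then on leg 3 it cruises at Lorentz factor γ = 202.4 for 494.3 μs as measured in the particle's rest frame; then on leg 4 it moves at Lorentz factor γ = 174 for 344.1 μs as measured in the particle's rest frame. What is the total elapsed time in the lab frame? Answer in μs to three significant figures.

Leg 1: 220.7 μs is already measured in the lab frame.
Leg 2: γ = 1/√(1 − 0.980²) = 1/√0.03960 = 5.025; Δt_2 = 5.025 × 256.0 = 1286 μs.
Leg 3: γ = 202.4; Δt_3 = 202.4 × 494.3 = 1.000×10⁵ μs.
Leg 4: γ = 174; Δt_4 = 174.0 × 344.1 = 5.987×10⁴ μs.
Total: 220.7 + 1286 + 1.000×10⁵ + 5.987×10⁴ μs.

Δt = 1.61×10⁵ μs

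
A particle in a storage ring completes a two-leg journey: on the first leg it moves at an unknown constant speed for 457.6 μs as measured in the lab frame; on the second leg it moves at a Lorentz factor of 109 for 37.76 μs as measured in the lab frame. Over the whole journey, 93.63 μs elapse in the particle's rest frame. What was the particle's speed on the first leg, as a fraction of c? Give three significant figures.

β = 0.979

Leg 1: speed unknown; τ_1 = 457.6/γ_1.
Leg 2: γ = 109; τ_2 = 37.76/109.0 = 0.3464 μs.
Total proper time: τ_1 + 0.3464 = 93.63, so τ_1 = 93.63 − 0.3464 = 93.28 μs.
γ_1 = 457.6/93.28 = 4.905; β = √(1 − 1/γ²) = √0.9584.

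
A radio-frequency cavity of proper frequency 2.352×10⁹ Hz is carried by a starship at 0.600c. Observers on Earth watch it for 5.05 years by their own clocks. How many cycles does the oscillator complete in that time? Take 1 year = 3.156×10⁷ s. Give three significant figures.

γ = 1/√(1 − 0.600²) = 5/4 = 1.250
During 5.05 years of lab time, the oscillator's proper time advances by τ = Δt/γ = 5.05/1.250 = 4.040 years = 1.275×10⁸ s.
N = f × τ = 2.352×10⁹ × 1.275×10⁸ = 2.999×10¹⁷.

N = 3.00×10¹⁷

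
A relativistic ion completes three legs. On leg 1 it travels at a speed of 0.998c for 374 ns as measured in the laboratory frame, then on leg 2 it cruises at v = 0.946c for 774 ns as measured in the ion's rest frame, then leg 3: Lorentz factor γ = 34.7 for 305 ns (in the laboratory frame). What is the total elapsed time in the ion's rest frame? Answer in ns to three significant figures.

Leg 1: γ = 1/√(1 − 0.998²) = 1/√0.003996 = 15.82; τ_1 = 374/15.82 = 23.64 ns.
Leg 2: 774 ns is already measured in the ion's rest frame.
Leg 3: γ = 34.7; τ_3 = 305/34.70 = 8.790 ns.
Total: 23.64 + 774.0 + 8.790 ns.

τ = 806 ns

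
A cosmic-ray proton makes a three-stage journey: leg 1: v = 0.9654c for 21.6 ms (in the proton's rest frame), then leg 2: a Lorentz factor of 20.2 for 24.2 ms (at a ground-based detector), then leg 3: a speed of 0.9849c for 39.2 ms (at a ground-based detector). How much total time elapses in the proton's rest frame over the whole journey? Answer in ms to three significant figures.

τ = 29.6 ms

Leg 1: 21.6 ms is already measured in the proton's rest frame.
Leg 2: γ = 20.2; τ_2 = 24.2/20.20 = 1.198 ms.
Leg 3: γ = 1/√(1 − 0.9849²) = 1/√0.02997 = 5.776; τ_3 = 39.2/5.776 = 6.786 ms.
Total: 21.60 + 1.198 + 6.786 ms.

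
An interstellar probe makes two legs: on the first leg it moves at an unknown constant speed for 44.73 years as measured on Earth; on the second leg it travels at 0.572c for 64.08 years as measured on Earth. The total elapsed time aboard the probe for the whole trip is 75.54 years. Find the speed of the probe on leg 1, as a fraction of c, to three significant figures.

Leg 1: speed unknown; τ_1 = 44.73/γ_1.
Leg 2: γ = 1/√(1 − 0.572²) = 1/√0.6728 = 1.219; τ_2 = 64.08/1.219 = 52.56 years.
Total proper time: τ_1 + 52.56 = 75.54, so τ_1 = 75.54 − 52.56 = 22.98 years.
γ_1 = 44.73/22.98 = 1.947; β = √(1 − 1/γ²) = √0.7361.

β = 0.858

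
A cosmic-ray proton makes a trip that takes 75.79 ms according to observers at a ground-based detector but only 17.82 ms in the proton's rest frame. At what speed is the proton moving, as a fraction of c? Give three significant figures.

β = 0.972

The proper time is measured in the proton's rest frame (both events occur at the proton's location); Δt is measured at a ground-based detector. γ = Δt/τ = 75.79/17.82 = 4.253.
β = √(1 − 1/γ²) = √(1 − 0.05528) = √0.9447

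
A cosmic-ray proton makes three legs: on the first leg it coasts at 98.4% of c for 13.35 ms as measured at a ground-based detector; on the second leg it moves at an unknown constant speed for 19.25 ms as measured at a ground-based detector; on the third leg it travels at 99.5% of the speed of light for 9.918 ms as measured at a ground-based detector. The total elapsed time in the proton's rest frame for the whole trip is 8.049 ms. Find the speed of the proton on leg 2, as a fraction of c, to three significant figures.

β = 0.970

Leg 1: β = 0.984; γ = 1/√(1 − 0.984²) = 1/√0.03174 = 5.613; τ_1 = 13.35/5.613 = 2.379 ms.
Leg 2: speed unknown; τ_2 = 19.25/γ_2.
Leg 3: β = 0.995; γ = 1/√(1 − 0.995²) = 1/√0.009975 = 10.01; τ_3 = 9.918/10.01 = 0.9906 ms.
Total proper time: 2.379 + τ_2 + 0.9906 = 8.049, so τ_2 = 8.049 − 3.369 = 4.680 ms.
γ_2 = 19.25/4.680 = 4.113; β = √(1 − 1/γ²) = √0.9409.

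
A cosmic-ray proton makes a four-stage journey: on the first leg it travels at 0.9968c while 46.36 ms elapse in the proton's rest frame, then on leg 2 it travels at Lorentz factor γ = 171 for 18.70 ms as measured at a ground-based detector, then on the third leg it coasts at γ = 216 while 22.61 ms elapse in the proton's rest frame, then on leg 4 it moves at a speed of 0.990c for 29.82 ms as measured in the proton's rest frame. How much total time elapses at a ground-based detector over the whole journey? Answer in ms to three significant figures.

Δt = 5690 ms

Leg 1: γ = 1/√(1 − 0.9968²) = 1/√0.006390 = 12.51; Δt_1 = 12.51 × 46.36 = 580.0 ms.
Leg 2: 18.70 ms is already measured at a ground-based detector.
Leg 3: γ = 216; Δt_3 = 216.0 × 22.61 = 4884 ms.
Leg 4: γ = 1/√(1 − 0.990²) = 1/√0.01990 = 7.089; Δt_4 = 7.089 × 29.82 = 211.4 ms.
Total: 580.0 + 18.70 + 4884 + 211.4 ms.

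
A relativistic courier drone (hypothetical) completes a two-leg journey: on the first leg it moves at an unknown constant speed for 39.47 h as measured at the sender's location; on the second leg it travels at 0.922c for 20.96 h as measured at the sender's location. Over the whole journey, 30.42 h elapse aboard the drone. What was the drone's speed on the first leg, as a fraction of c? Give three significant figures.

β = 0.825

Leg 1: speed unknown; τ_1 = 39.47/γ_1.
Leg 2: γ = 1/√(1 − 0.922²) = 1/√0.1499 = 2.583; τ_2 = 20.96/2.583 = 8.115 h.
Total proper time: τ_1 + 8.115 = 30.42, so τ_1 = 30.42 − 8.115 = 22.30 h.
γ_1 = 39.47/22.30 = 1.770; β = √(1 − 1/γ²) = √0.6807.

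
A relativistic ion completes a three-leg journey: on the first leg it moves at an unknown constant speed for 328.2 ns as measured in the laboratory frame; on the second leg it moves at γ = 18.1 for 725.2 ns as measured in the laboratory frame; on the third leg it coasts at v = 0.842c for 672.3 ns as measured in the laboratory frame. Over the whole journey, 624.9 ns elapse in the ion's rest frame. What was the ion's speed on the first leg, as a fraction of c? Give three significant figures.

β = 0.736

Leg 1: speed unknown; τ_1 = 328.2/γ_1.
Leg 2: γ = 18.1; τ_2 = 725.2/18.10 = 40.07 ns.
Leg 3: γ = 1/√(1 − 0.842²) = 1/√0.2910 = 1.854; τ_3 = 672.3/1.854 = 362.7 ns.
Total proper time: τ_1 + 40.07 + 362.7 = 624.9, so τ_1 = 624.9 − 402.8 = 222.1 ns.
γ_1 = 328.2/222.1 = 1.477; β = √(1 − 1/γ²) = √0.5419.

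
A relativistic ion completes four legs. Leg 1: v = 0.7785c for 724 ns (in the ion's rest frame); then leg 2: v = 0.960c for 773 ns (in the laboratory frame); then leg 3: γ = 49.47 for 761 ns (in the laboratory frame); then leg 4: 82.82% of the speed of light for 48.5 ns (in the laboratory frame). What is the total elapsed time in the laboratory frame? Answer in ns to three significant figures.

Δt = 2740 ns

Leg 1: γ = 1/√(1 − 0.7785²) = 1/√0.3939 = 1.593; Δt_1 = 1.593 × 724 = 1154 ns.
Leg 2: 773 ns is already measured in the laboratory frame.
Leg 3: 761 ns is already measured in the laboratory frame.
Leg 4: 48.5 ns is already measured in the laboratory frame.
Total: 1154 + 773.0 + 761.0 + 48.50 ns.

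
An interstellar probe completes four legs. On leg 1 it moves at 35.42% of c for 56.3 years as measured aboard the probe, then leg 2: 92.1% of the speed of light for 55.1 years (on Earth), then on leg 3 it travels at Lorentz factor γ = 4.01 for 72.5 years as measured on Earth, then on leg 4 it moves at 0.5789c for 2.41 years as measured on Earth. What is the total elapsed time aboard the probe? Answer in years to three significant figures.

Leg 1: 56.3 years is already measured aboard the probe.
Leg 2: β = 0.921; γ = 1/√(1 − 0.921²) = 1/√0.1518 = 2.567; τ_2 = 55.1/2.567 = 21.46 years.
Leg 3: γ = 4.01; τ_3 = 72.5/4.010 = 18.08 years.
Leg 4: γ = 1/√(1 − 0.5789²) = 1/√0.6649 = 1.226; τ_4 = 2.41/1.226 = 1.965 years.
Total: 56.30 + 21.46 + 18.08 + 1.965 years.

τ = 97.8 years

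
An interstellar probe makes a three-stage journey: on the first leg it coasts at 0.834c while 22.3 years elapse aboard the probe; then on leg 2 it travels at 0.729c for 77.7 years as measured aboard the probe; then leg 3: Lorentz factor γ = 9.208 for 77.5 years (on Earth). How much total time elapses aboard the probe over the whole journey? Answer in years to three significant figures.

Leg 1: 22.3 years is already measured aboard the probe.
Leg 2: 77.7 years is already measured aboard the probe.
Leg 3: γ = 9.208; τ_3 = 77.5/9.208 = 8.417 years.
Total: 22.30 + 77.70 + 8.417 years.

τ = 108 years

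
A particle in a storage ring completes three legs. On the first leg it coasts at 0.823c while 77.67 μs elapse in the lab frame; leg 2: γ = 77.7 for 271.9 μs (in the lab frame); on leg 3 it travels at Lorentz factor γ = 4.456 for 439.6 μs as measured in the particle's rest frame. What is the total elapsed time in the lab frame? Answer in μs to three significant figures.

Δt = 2310 μs

Leg 1: 77.67 μs is already measured in the lab frame.
Leg 2: 271.9 μs is already measured in the lab frame.
Leg 3: γ = 4.456; Δt_3 = 4.456 × 439.6 = 1959 μs.
Total: 77.67 + 271.9 + 1959 μs.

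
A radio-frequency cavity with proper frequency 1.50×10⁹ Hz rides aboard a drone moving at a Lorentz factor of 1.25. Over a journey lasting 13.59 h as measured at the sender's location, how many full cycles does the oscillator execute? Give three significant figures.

N = 5.87×10¹³

γ = 1.25
The oscillator's own cycle count is N = f × τ where τ is the proper time aboard the drone. τ = Δt/γ = 13.59/1.250 = 10.87 h = 3.914×10⁴ s.
N = 1.50×10⁹ × 3.914×10⁴ = 5.871×10¹³.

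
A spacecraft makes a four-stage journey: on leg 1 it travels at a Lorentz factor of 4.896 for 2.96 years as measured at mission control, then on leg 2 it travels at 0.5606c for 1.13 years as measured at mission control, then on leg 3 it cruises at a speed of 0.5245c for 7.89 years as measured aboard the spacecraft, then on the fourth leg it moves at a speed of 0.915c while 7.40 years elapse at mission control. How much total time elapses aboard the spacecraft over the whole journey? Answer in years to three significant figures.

τ = 12.4 years

Leg 1: γ = 4.896; τ_1 = 2.96/4.896 = 0.6046 years.
Leg 2: γ = 1/√(1 − 0.5606²) = 1/√0.6857 = 1.208; τ_2 = 1.13/1.208 = 0.9357 years.
Leg 3: 7.89 years is already measured aboard the spacecraft.
Leg 4: γ = 1/√(1 − 0.915²) = 1/√0.1628 = 2.479; τ_4 = 7.40/2.479 = 2.986 years.
Total: 0.6046 + 0.9357 + 7.890 + 2.986 years.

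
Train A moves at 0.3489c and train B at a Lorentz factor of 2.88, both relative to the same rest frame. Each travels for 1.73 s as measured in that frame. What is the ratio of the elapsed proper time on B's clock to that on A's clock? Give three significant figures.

A: γ = 1/√(1 − 0.3489²) = 1/√0.8783 = 1.067. B: γ = 2.88.
τ_A/τ_B = γ_B/γ_A = 2.880/1.067 = 2.699, so τ_B/τ_A = 0.3705.

τ_B/τ_A = 0.371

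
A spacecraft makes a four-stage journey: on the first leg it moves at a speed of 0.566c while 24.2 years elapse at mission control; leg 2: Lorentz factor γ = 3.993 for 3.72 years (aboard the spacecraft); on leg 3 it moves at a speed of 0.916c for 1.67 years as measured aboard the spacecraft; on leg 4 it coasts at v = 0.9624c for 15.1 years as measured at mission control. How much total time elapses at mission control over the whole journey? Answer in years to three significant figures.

Δt = 58.3 years

Leg 1: 24.2 years is already measured at mission control.
Leg 2: γ = 3.993; Δt_2 = 3.993 × 3.72 = 14.85 years.
Leg 3: γ = 1/√(1 − 0.916²) = 1/√0.1609 = 2.493; Δt_3 = 2.493 × 1.67 = 4.163 years.
Leg 4: 15.1 years is already measured at mission control.
Total: 24.20 + 14.85 + 4.163 + 15.10 years.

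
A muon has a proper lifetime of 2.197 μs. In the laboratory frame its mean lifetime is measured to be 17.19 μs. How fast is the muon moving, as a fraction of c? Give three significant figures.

v = 0.992c

γ = Δt/τ₀ = 17.19/2.197 = 7.824
β = √(1 − 1/γ²) = √(1 − 0.01633) = √0.9837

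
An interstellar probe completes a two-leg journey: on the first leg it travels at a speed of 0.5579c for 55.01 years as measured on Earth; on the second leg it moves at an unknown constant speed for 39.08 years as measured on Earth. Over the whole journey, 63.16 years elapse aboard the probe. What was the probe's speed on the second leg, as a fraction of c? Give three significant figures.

Leg 1: γ = 1/√(1 − 0.5579²) = 1/√0.6887 = 1.205; τ_1 = 55.01/1.205 = 45.65 years.
Leg 2: speed unknown; τ_2 = 39.08/γ_2.
Total proper time: 45.65 + τ_2 = 63.16, so τ_2 = 63.16 − 45.65 = 17.51 years.
γ_2 = 39.08/17.51 = 2.232; β = √(1 − 1/γ²) = √0.7993.

β = 0.894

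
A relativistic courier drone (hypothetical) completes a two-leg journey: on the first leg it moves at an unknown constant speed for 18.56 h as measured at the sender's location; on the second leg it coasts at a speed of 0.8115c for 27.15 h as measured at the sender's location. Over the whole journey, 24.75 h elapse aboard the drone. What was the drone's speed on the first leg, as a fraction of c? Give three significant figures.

Leg 1: speed unknown; τ_1 = 18.56/γ_1.
Leg 2: γ = 1/√(1 − 0.8115²) = 1/√0.3415 = 1.711; τ_2 = 27.15/1.711 = 15.87 h.
Total proper time: τ_1 + 15.87 = 24.75, so τ_1 = 24.75 − 15.87 = 8.885 h.
γ_1 = 18.56/8.885 = 2.089; β = √(1 − 1/γ²) = √0.7708.

β = 0.878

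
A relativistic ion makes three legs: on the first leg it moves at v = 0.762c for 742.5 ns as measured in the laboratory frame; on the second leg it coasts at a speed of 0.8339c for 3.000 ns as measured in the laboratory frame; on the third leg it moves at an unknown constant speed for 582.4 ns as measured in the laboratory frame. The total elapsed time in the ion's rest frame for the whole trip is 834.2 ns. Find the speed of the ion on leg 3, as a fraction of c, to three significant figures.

β = 0.797

Leg 1: γ = 1/√(1 − 0.762²) = 1/√0.4194 = 1.544; τ_1 = 742.5/1.544 = 480.8 ns.
Leg 2: γ = 1/√(1 − 0.8339²) = 1/√0.3046 = 1.812; τ_2 = 3.000/1.812 = 1.656 ns.
Leg 3: speed unknown; τ_3 = 582.4/γ_3.
Total proper time: 480.8 + 1.656 + τ_3 = 834.2, so τ_3 = 834.2 − 482.5 = 351.7 ns.
γ_3 = 582.4/351.7 = 1.656; β = √(1 − 1/γ²) = √0.6353.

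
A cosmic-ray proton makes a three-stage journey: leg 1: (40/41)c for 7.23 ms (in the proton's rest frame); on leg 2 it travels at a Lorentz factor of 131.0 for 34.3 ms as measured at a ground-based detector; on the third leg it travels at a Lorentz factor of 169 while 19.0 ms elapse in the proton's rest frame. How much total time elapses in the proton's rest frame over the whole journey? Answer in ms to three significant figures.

τ = 26.5 ms

Leg 1: 7.23 ms is already measured in the proton's rest frame.
Leg 2: γ = 131.0; τ_2 = 34.3/131.0 = 0.2618 ms.
Leg 3: 19.0 ms is already measured in the proton's rest frame.
Total: 7.230 + 0.2618 + 19.00 ms.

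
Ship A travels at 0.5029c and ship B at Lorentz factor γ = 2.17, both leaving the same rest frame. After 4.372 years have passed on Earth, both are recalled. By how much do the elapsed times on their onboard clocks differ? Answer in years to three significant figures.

A: γ = 1/√(1 − 0.5029²) = 1/√0.7471 = 1.157; τ_A = 4.372/1.157 = 3.779 years.
B: γ = 2.17; τ_B = 4.372/2.170 = 2.015 years.

|τ_A − τ_B| = 1.76 years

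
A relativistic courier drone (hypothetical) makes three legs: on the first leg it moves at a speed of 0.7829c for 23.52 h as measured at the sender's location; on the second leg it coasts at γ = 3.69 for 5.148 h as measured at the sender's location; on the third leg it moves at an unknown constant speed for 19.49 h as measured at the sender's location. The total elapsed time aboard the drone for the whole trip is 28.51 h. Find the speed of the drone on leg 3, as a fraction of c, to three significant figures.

Leg 1: γ = 1/√(1 − 0.7829²) = 1/√0.3871 = 1.607; τ_1 = 23.52/1.607 = 14.63 h.
Leg 2: γ = 3.69; τ_2 = 5.148/3.690 = 1.395 h.
Leg 3: speed unknown; τ_3 = 19.49/γ_3.
Total proper time: 14.63 + 1.395 + τ_3 = 28.51, so τ_3 = 28.51 − 16.03 = 12.48 h.
γ_3 = 19.49/12.48 = 1.561; β = √(1 − 1/γ²) = √0.5899.

β = 0.768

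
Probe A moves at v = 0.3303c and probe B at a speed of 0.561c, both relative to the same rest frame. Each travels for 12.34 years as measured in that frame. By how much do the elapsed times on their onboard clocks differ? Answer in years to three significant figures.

A: γ = 1/√(1 − 0.3303²) = 1/√0.8909 = 1.059; τ_A = 12.34/1.059 = 11.65 years.
B: γ = 1/√(1 − 0.561²) = 1/√0.6853 = 1.208; τ_B = 12.34/1.208 = 10.22 years.

|τ_A − τ_B| = 1.43 years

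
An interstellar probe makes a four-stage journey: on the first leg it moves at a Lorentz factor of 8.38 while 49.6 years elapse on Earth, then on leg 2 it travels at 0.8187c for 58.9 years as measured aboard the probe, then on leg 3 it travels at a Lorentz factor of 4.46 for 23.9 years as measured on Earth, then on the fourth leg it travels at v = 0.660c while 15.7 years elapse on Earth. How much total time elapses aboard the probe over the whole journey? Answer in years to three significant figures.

τ = 82.0 years

Leg 1: γ = 8.38; τ_1 = 49.6/8.380 = 5.919 years.
Leg 2: 58.9 years is already measured aboard the probe.
Leg 3: γ = 4.46; τ_3 = 23.9/4.460 = 5.359 years.
Leg 4: γ = 1/√(1 − 0.660²) = 1/√0.5644 = 1.331; τ_4 = 15.7/1.331 = 11.79 years.
Total: 5.919 + 58.90 + 5.359 + 11.79 years.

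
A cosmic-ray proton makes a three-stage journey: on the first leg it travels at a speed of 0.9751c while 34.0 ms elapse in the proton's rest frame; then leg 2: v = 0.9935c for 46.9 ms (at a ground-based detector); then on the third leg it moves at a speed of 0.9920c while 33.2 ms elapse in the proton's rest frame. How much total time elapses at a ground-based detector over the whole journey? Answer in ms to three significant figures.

Leg 1: γ = 1/√(1 − 0.9751²) = 1/√0.04918 = 4.509; Δt_1 = 4.509 × 34.0 = 153.3 ms.
Leg 2: 46.9 ms is already measured at a ground-based detector.
Leg 3: γ = 1/√(1 − 0.9920²) = 1/√0.01594 = 7.922; Δt_3 = 7.922 × 33.2 = 263.0 ms.
Total: 153.3 + 46.90 + 263.0 ms.

Δt = 463 ms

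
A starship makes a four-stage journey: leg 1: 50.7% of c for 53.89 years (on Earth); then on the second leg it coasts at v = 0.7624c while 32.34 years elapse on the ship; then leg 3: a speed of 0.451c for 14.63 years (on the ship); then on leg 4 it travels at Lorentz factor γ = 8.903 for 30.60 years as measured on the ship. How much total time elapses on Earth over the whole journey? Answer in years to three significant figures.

Leg 1: 53.89 years is already measured on Earth.
Leg 2: γ = 1/√(1 − 0.7624²) = 1/√0.4187 = 1.545; Δt_2 = 1.545 × 32.34 = 49.98 years.
Leg 3: γ = 1/√(1 − 0.451²) = 1/√0.7966 = 1.120; Δt_3 = 1.120 × 14.63 = 16.39 years.
Leg 4: γ = 8.903; Δt_4 = 8.903 × 30.60 = 272.4 years.
Total: 53.89 + 49.98 + 16.39 + 272.4 years.

Δt = 393 years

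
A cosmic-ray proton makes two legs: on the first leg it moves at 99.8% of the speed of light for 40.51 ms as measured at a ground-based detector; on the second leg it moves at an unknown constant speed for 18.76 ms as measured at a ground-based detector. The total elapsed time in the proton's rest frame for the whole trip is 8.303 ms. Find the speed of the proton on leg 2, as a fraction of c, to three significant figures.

Leg 1: β = 0.998; γ = 1/√(1 − 0.998²) = 1/√0.003996 = 15.82; τ_1 = 40.51/15.82 = 2.561 ms.
Leg 2: speed unknown; τ_2 = 18.76/γ_2.
Total proper time: 2.561 + τ_2 = 8.303, so τ_2 = 8.303 − 2.561 = 5.742 ms.
γ_2 = 18.76/5.742 = 3.267; β = √(1 − 1/γ²) = √0.9063.

β = 0.952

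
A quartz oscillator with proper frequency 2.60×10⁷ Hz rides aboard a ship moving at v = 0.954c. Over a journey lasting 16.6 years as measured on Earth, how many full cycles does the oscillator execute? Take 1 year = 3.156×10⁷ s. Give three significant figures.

N = 4.08×10¹⁵

γ = 1/√(1 − 0.954²) = 1/√0.08988 = 3.335
The oscillator's own cycle count is N = f × τ where τ is the proper time on the ship. τ = Δt/γ = 16.6/3.335 = 4.977 years = 1.571×10⁸ s.
N = 2.60×10⁷ × 1.571×10⁸ = 4.084×10¹⁵.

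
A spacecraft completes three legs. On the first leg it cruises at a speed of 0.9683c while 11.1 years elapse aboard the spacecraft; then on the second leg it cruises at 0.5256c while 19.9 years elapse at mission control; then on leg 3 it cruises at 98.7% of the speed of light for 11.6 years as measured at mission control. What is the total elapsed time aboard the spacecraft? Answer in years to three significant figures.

Leg 1: 11.1 years is already measured aboard the spacecraft.
Leg 2: γ = 1/√(1 − 0.5256²) = 1/√0.7237 = 1.175; τ_2 = 19.9/1.175 = 16.93 years.
Leg 3: β = 0.987; γ = 1/√(1 − 0.987²) = 1/√0.02583 = 6.222; τ_3 = 11.6/6.222 = 1.864 years.
Total: 11.10 + 16.93 + 1.864 years.

τ = 29.9 years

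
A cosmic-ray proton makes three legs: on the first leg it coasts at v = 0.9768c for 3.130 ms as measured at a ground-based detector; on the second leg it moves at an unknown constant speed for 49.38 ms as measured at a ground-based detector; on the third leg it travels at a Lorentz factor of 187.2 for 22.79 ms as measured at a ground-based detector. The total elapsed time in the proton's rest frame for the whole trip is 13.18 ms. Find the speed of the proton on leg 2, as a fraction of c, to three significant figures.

β = 0.968

Leg 1: γ = 1/√(1 − 0.9768²) = 1/√0.04586 = 4.670; τ_1 = 3.130/4.670 = 0.6703 ms.
Leg 2: speed unknown; τ_2 = 49.38/γ_2.
Leg 3: γ = 187.2; τ_3 = 22.79/187.2 = 0.1217 ms.
Total proper time: 0.6703 + τ_2 + 0.1217 = 13.18, so τ_2 = 13.18 − 0.7920 = 12.39 ms.
γ_2 = 49.38/12.39 = 3.986; β = √(1 − 1/γ²) = √0.9371.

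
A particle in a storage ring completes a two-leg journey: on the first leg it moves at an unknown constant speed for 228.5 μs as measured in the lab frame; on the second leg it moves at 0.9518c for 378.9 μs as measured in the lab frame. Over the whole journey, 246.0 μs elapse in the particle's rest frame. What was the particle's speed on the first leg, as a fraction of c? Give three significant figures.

β = 0.823

Leg 1: speed unknown; τ_1 = 228.5/γ_1.
Leg 2: γ = 1/√(1 − 0.9518²) = 1/√0.09408 = 3.260; τ_2 = 378.9/3.260 = 116.2 μs.
Total proper time: τ_1 + 116.2 = 246.0, so τ_1 = 246.0 − 116.2 = 129.8 μs.
γ_1 = 228.5/129.8 = 1.761; β = √(1 − 1/γ²) = √0.6774.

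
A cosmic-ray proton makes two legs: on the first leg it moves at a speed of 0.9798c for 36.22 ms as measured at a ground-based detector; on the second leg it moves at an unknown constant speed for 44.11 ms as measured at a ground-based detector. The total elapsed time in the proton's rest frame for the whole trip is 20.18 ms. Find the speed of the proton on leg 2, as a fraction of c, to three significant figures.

Leg 1: γ = 1/√(1 − 0.9798²) = 1/√0.03999 = 5.001; τ_1 = 36.22/5.001 = 7.243 ms.
Leg 2: speed unknown; τ_2 = 44.11/γ_2.
Total proper time: 7.243 + τ_2 = 20.18, so τ_2 = 20.18 − 7.243 = 12.94 ms.
γ_2 = 44.11/12.94 = 3.410; β = √(1 − 1/γ²) = √0.9140.

β = 0.956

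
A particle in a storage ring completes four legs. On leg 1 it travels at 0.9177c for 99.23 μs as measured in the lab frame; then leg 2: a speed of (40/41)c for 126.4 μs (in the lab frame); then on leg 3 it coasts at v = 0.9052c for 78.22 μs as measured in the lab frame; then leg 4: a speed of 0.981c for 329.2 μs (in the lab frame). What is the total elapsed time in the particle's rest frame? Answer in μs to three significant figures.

τ = 164 μs

Leg 1: γ = 1/√(1 − 0.9177²) = 1/√0.1578 = 2.517; τ_1 = 99.23/2.517 = 39.42 μs.
Leg 2: γ = 1/√(1 − (40/41)²) = 41/9 ≈ 4.556; τ_2 = 126.4/4.556 = 27.75 μs.
Leg 3: γ = 1/√(1 − 0.9052²) = 1/√0.1806 = 2.353; τ_3 = 78.22/2.353 = 33.24 μs.
Leg 4: γ = 1/√(1 − 0.981²) = 1/√0.03764 = 5.154; τ_4 = 329.2/5.154 = 63.87 μs.
Total: 39.42 + 27.75 + 33.24 + 63.87 μs.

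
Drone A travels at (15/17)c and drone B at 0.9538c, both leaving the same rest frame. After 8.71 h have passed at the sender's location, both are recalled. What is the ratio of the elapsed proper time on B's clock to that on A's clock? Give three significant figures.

τ_B/τ_A = 0.638

A: γ = 1/√(1 − (15/17)²) = 17/8 = 2.125. B: γ = 1/√(1 − 0.9538²) = 1/√0.09027 = 3.328.
τ_A/τ_B = γ_B/γ_A = 3.328/2.125 = 1.566, so τ_B/τ_A = 0.6384.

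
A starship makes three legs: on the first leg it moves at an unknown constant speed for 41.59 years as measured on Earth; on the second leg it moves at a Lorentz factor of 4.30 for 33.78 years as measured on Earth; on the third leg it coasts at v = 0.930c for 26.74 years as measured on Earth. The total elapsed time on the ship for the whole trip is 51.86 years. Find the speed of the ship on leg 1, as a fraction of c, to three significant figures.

Leg 1: speed unknown; τ_1 = 41.59/γ_1.
Leg 2: γ = 4.30; τ_2 = 33.78/4.300 = 7.856 years.
Leg 3: γ = 1/√(1 − 0.930²) = 1/√0.1351 = 2.721; τ_3 = 26.74/2.721 = 9.829 years.
Total proper time: τ_1 + 7.856 + 9.829 = 51.86, so τ_1 = 51.86 − 17.68 = 34.18 years.
γ_1 = 41.59/34.18 = 1.217; β = √(1 − 1/γ²) = √0.3248.

β = 0.570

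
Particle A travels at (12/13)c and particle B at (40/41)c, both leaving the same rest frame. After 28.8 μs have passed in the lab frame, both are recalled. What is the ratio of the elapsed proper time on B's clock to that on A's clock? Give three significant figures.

τ_B/τ_A = 0.571

A: γ = 1/√(1 − (12/13)²) = 13/5 = 2.600. B: γ = 1/√(1 − (40/41)²) = 41/9 ≈ 4.556.
τ_A/τ_B = γ_B/γ_A = 4.556/2.600 = 1.752, so τ_B/τ_A = 0.5707.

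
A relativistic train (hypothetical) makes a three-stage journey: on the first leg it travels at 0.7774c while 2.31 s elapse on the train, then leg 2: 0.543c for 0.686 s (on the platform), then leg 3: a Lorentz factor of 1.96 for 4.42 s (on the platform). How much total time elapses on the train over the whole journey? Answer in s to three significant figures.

τ = 5.14 s

Leg 1: 2.31 s is already measured on the train.
Leg 2: γ = 1/√(1 − 0.543²) = 1/√0.7052 = 1.191; τ_2 = 0.686/1.191 = 0.5761 s.
Leg 3: γ = 1.96; τ_3 = 4.42/1.960 = 2.255 s.
Total: 2.310 + 0.5761 + 2.255 s.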